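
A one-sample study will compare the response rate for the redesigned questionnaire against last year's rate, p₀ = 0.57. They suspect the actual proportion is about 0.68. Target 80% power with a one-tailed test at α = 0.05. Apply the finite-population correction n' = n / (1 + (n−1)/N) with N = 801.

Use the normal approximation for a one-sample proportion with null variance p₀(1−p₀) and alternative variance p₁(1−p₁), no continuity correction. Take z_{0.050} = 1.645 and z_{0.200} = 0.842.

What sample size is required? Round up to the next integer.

n = [z_α·√(p₀q₀) + z_β·√(p₁q₁)]² / (p₁ − p₀)²
  = [1.645·√(0.57·0.43) + 0.842·√(0.68·0.32)]² / (0.11)²
  = [1.645·0.4951 + 0.842·0.4665]² / 0.0121
  = [1.2072]² / 0.0121
  = 120.44
Finite-population correction (N = 801): 120.44 / (1 + (120.44 − 1)/801) = 104.81.
Round up → n = 105.

n = 105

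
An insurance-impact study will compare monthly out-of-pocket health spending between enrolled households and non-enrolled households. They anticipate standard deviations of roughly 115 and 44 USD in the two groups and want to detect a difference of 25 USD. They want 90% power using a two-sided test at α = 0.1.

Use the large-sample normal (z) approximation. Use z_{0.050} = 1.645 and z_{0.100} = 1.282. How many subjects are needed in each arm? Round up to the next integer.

n = 208 per group

n = (z_{α/2} + z_β)² · (σ₁² + σ₂²) / δ²
  = (1.645 + 1.282)² · (115² + 44² = 15161) / 25²
  = 8.5673 · 15161 / 625
  = 207.82
Round up → n = 208 per group.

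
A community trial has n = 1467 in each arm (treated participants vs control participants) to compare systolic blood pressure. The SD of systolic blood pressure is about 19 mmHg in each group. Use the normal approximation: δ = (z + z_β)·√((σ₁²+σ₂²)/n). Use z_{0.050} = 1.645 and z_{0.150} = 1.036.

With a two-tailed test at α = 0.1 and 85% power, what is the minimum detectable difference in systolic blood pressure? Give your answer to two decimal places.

δ = (z_{α/2} + z_β) · √((σ₁²+σ₂²)/n)
  = (1.645 + 1.036) · √(722/1467)
  = 2.681 · √0.49216
  = 2.681 · 0.7015
  = 1.8808

Minimum detectable difference ≈ 1.88 mmHg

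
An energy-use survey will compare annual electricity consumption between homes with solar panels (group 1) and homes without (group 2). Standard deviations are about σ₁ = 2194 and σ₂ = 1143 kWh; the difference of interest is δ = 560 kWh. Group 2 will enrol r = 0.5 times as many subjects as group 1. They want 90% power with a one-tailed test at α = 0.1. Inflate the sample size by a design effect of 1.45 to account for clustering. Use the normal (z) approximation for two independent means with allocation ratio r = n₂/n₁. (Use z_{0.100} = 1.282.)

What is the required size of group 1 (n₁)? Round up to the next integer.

n₁ = 226

n₁ = (z_α + z_β)² · (σ₁² + σ₂²/r) / δ²
   = (1.282 + 1.282)² · (2194² + 1143²/0.5) / 560²
   = 6.5741 · (4813636 + 2612898) / 313600
   = 6.5741 · 7426534 / 313600
   = 155.68
Design effect: 1.45 × 155.68 = 225.74.
Round up → n₁ = 226; n₂ = r·n₁ = 0.5 × 226 = 113.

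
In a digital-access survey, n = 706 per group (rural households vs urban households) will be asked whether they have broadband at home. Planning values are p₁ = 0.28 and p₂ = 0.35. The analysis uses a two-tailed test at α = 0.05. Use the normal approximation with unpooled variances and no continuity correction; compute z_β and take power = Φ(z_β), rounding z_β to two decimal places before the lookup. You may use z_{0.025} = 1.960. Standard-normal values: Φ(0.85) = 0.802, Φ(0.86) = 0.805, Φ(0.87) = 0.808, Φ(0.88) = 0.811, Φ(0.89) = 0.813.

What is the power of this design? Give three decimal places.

Power ≈ 0.811

z_β = |p₁−p₂|·√(n/[p₁q₁+p₂q₂]) − z_{α/2}
    = 0.07 · √(706/0.4291) − 1.960
    = 0.07 · 40.5623 − 1.960
    = 2.8394 − 1.960 = 0.8794 → 0.88
Power = Φ(0.88) = 0.811.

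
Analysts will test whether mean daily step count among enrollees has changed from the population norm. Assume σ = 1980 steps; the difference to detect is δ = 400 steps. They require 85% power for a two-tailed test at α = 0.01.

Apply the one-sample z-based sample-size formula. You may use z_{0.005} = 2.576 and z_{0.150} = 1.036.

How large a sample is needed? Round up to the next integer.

n = (z_{α/2} + z_β)² · σ² / δ²
  = (2.576 + 1.036)² · 1980² / 400²
  = 13.0465 · 3920400 / 160000
  = 319.67
Round up → n = 320.

n = 320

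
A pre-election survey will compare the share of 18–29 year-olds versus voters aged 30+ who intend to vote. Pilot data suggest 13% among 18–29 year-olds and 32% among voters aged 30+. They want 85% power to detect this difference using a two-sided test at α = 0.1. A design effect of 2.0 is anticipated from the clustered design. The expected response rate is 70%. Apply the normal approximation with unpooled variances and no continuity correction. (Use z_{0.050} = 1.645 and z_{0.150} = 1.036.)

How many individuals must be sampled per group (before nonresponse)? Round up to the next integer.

n = (z_{α/2} + z_β)² · [p₁(1−p₁) + p₂(1−p₂)] / (p₁ − p₂)²
  = (1.645 + 1.036)² · (0.13·0.87 + 0.32·0.68) / (-0.19)²
  = (2.681)² · (0.1131 + 0.2176) / 0.0361
  = 7.1878 · 0.3307 / 0.0361
  = 65.84
Design effect: 2.0 × 65.84 = 131.69.
Adjust for 70% response: 131.69 / 0.70 = 188.13.
Round up → n = 189 per group.

n = 189 per group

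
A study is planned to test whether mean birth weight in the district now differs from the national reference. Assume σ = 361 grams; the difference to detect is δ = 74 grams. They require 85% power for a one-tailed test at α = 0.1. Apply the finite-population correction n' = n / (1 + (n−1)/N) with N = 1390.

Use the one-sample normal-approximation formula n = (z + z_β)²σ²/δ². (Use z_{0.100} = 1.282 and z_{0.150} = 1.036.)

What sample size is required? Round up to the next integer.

n = (z_α + z_β)² · σ² / δ²
  = (1.282 + 1.036)² · 361² / 74²
  = 5.3731 · 130321 / 5476
  = 127.87
Finite-population correction (N = 1390): 127.87 / (1 + (127.87 − 1)/1390) = 117.18.
Round up → n = 118.

n = 118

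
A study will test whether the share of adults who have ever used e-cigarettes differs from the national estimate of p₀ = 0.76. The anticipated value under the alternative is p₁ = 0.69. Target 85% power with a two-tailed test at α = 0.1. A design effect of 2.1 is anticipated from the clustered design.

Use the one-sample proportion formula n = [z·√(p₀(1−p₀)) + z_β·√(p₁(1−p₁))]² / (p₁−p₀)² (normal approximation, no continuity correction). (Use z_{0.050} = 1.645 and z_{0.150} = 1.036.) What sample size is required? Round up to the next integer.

n = 599

n = [z_{α/2}·√(p₀q₀) + z_β·√(p₁q₁)]² / (p₁ − p₀)²
  = [1.645·√(0.76·0.24) + 1.036·√(0.69·0.31)]² / (-0.07)²
  = [1.645·0.4271 + 1.036·0.4625]² / 0.0049
  = [1.1817]² / 0.0049
  = 284.98
Design effect: 2.1 × 284.98 = 598.46.
Round up → n = 599.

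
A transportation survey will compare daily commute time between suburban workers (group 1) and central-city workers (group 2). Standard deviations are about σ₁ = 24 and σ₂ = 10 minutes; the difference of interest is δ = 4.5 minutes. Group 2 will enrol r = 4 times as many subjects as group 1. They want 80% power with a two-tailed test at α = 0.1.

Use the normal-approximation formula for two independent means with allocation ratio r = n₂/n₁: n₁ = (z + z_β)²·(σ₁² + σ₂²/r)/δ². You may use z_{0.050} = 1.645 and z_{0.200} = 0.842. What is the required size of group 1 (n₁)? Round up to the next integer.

n₁ = 184

n₁ = (z_{α/2} + z_β)² · (σ₁² + σ₂²/r) / δ²
   = (1.645 + 0.842)² · (24² + 10²/4) / 4.5²
   = 6.1852 · (576 + 25) / 20.25
   = 6.1852 · 601 / 20.25
   = 183.57
Round up → n₁ = 184; n₂ = r·n₁ = 4 × 184 = 736.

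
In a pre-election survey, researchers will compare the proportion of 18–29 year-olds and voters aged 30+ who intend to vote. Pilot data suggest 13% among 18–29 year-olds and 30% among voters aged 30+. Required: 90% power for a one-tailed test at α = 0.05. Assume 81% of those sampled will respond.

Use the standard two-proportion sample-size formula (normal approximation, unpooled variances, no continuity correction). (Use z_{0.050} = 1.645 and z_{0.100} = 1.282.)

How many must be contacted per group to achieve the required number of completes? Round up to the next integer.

n = (z_α + z_β)² · [p₁(1−p₁) + p₂(1−p₂)] / (p₁ − p₂)²
  = (1.645 + 1.282)² · (0.13·0.87 + 0.30·0.70) / (-0.17)²
  = (2.927)² · (0.1131 + 0.2100) / 0.0289
  = 8.5673 · 0.3231 / 0.0289
  = 95.78
Adjust for 81% response: 95.78 / 0.81 = 118.25.
Round up → n = 119 per group.

n = 119 per group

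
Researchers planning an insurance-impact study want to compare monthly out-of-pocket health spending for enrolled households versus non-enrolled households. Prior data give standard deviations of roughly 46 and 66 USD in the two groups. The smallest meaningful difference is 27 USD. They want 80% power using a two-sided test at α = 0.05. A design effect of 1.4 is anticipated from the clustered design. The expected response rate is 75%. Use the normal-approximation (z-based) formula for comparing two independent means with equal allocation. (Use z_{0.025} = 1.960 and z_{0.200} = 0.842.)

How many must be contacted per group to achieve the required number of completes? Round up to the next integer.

n = 131 per group

n = (z_{α/2} + z_β)² · (σ₁² + σ₂²) / δ²
  = (1.960 + 0.842)² · (46² + 66² = 6472) / 27²
  = 7.8512 · 6472 / 729
  = 69.70
Design effect: 1.4 × 69.70 = 97.58.
Adjust for 75% response: 97.58 / 0.75 = 130.11.
Round up → n = 131 per group.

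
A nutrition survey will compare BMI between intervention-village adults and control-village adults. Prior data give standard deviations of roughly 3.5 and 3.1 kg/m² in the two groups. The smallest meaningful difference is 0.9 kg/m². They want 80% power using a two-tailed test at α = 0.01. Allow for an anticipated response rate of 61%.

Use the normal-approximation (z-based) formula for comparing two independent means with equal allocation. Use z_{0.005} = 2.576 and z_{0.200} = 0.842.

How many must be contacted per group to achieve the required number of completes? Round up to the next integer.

n = (z_{α/2} + z_β)² · (σ₁² + σ₂²) / δ²
  = (2.576 + 0.842)² · (3.5² + 3.1² = 21.86) / 0.9²
  = 11.6827 · 21.86 / 0.81
  = 315.29
Adjust for 61% response: 315.29 / 0.61 = 516.87.
Round up → n = 517 per group.

n = 517 per group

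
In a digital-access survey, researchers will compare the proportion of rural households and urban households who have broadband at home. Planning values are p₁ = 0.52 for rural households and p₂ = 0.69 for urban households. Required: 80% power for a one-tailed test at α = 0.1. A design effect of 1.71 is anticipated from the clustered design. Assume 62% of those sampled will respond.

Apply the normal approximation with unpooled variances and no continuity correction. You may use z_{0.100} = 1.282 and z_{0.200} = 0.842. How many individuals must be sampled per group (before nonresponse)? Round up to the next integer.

n = (z_α + z_β)² · [p₁(1−p₁) + p₂(1−p₂)] / (p₁ − p₂)²
  = (1.282 + 0.842)² · (0.52·0.48 + 0.69·0.31) / (-0.17)²
  = (2.124)² · (0.2496 + 0.2139) / 0.0289
  = 4.5114 · 0.4635 / 0.0289
  = 72.35
Design effect: 1.71 × 72.35 = 123.72.
Adjust for 62% response: 123.72 / 0.62 = 199.56.
Round up → n = 200 per group.

n = 200 per group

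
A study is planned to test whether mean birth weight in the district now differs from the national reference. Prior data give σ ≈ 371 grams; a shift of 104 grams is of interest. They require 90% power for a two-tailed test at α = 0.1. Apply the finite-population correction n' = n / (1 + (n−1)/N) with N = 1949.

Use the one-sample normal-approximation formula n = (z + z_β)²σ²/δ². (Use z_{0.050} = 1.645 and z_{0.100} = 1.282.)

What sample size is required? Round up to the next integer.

n = 104

n = (z_{α/2} + z_β)² · σ² / δ²
  = (1.645 + 1.282)² · 371² / 104²
  = 8.5673 · 137641 / 10816
  = 109.03
Finite-population correction (N = 1949): 109.03 / (1 + (109.03 − 1)/1949) = 103.30.
Round up → n = 104.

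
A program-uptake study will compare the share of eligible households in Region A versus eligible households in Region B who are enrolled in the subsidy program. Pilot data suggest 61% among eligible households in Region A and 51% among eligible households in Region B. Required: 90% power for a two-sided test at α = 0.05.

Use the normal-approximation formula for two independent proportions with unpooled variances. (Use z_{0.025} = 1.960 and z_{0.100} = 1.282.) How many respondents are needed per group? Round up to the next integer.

n = 513 per group

n = (z_{α/2} + z_β)² · [p₁(1−p₁) + p₂(1−p₂)] / (p₁ − p₂)²
  = (1.960 + 1.282)² · (0.61·0.39 + 0.51·0.49) / (0.10)²
  = (3.242)² · (0.2379 + 0.2499) / 0.0100
  = 10.5106 · 0.4878 / 0.0100
  = 512.71
Round up → n = 513 per group.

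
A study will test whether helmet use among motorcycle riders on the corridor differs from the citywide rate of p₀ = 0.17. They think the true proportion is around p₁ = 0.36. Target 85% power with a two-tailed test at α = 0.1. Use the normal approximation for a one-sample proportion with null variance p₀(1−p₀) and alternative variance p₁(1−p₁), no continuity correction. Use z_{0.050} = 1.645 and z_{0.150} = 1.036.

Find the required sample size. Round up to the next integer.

n = [z_{α/2}·√(p₀q₀) + z_β·√(p₁q₁)]² / (p₁ − p₀)²
  = [1.645·√(0.17·0.83) + 1.036·√(0.36·0.64)]² / (0.19)²
  = [1.645·0.3756 + 1.036·0.4800]² / 0.0361
  = [1.1152]² / 0.0361
  = 34.45
Round up → n = 35.

n = 35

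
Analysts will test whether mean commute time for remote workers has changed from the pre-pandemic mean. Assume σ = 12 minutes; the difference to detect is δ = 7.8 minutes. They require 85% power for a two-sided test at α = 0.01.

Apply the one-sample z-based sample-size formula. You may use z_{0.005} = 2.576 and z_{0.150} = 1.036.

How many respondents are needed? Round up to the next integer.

n = (z_{α/2} + z_β)² · σ² / δ²
  = (2.576 + 1.036)² · 12² / 7.8²
  = 13.0465 · 144 / 60.84
  = 30.88
Round up → n = 31.

n = 31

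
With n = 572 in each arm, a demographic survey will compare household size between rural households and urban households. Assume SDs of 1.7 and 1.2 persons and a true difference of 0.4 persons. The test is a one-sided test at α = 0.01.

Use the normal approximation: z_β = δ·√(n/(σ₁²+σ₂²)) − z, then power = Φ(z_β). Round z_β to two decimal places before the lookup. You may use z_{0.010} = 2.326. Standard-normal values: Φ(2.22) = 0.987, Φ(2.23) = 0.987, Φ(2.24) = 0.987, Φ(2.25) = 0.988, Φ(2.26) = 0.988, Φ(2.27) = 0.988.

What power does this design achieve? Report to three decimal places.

Power ≈ 0.988

z_β = δ·√(n/(σ₁²+σ₂²)) − z_α
    = 0.4 · √(572/4.33) − 2.326
    = 0.4 · 11.49355 − 2.326
    = 4.5974 − 2.326 = 2.2714 → 2.27
Power = Φ(2.27) = 0.988.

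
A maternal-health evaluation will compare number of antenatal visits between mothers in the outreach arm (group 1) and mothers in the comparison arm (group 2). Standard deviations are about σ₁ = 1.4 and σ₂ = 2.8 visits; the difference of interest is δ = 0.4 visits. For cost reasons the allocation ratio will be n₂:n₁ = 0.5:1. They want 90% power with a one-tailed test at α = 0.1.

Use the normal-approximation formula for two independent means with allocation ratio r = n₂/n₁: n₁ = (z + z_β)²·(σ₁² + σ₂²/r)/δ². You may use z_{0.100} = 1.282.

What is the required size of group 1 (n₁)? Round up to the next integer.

n₁ = 725

n₁ = (z_α + z_β)² · (σ₁² + σ₂²/r) / δ²
   = (1.282 + 1.282)² · (1.4² + 2.8²/0.5) / 0.4²
   = 6.5741 · (1.96 + 15.68) / 0.16
   = 6.5741 · 17.64 / 0.16
   = 724.79
Round up → n₁ = 725; n₂ = r·n₁ = 0.5 × 725 = 363.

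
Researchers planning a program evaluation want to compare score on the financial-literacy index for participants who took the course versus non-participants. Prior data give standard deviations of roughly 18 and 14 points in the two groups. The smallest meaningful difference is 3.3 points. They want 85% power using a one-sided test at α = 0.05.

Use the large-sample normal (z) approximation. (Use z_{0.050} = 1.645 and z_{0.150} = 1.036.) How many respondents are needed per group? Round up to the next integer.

n = (z_α + z_β)² · (σ₁² + σ₂²) / δ²
  = (1.645 + 1.036)² · (18² + 14² = 520) / 3.3²
  = 7.1878 · 520 / 10.89
  = 343.22
Round up → n = 344 per group.

n = 344 per group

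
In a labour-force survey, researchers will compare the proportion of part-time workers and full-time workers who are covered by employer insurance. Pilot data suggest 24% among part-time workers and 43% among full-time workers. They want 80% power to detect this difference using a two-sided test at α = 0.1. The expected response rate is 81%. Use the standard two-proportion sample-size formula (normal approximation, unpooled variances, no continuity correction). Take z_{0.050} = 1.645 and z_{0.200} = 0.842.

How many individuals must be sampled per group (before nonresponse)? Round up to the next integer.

n = (z_{α/2} + z_β)² · [p₁(1−p₁) + p₂(1−p₂)] / (p₁ − p₂)²
  = (1.645 + 0.842)² · (0.24·0.76 + 0.43·0.57) / (-0.19)²
  = (2.487)² · (0.1824 + 0.2451) / 0.0361
  = 6.1852 · 0.4275 / 0.0361
  = 73.25
Adjust for 81% response: 73.25 / 0.81 = 90.43.
Round up → n = 91 per group.

n = 91 per group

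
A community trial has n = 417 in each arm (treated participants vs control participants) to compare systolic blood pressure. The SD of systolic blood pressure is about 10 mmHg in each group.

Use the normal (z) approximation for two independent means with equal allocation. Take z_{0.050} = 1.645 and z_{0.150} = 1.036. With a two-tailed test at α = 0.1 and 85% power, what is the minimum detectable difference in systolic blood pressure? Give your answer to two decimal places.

δ = (z_{α/2} + z_β) · √((σ₁²+σ₂²)/n)
  = (1.645 + 1.036) · √(200/417)
  = 2.681 · √0.47962
  = 2.681 · 0.6925
  = 1.8567

Minimum detectable difference ≈ 1.86 mmHg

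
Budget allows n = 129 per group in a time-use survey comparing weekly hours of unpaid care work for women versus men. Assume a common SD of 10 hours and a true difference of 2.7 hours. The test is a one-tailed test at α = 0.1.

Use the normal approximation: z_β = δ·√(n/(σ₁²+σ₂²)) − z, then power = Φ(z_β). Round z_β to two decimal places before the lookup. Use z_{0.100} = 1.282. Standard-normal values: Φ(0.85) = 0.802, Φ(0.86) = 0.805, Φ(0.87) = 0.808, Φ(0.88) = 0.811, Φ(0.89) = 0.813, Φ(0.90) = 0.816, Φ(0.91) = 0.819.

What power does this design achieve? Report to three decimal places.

z_β = δ·√(n/(σ₁²+σ₂²)) − z_α
    = 2.7 · √(129/200) − 1.282
    = 2.7 · 0.80312 − 1.282
    = 2.1684 − 1.282 = 0.8864 → 0.89
Power = Φ(0.89) = 0.813.

Power ≈ 0.813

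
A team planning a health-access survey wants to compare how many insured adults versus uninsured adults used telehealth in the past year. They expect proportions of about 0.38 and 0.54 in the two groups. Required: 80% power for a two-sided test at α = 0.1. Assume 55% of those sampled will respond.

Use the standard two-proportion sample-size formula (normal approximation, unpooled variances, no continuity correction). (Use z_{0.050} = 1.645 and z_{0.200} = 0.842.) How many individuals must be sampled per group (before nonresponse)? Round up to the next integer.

n = (z_{α/2} + z_β)² · [p₁(1−p₁) + p₂(1−p₂)] / (p₁ − p₂)²
  = (1.645 + 0.842)² · (0.38·0.62 + 0.54·0.46) / (-0.16)²
  = (2.487)² · (0.2356 + 0.2484) / 0.0256
  = 6.1852 · 0.4840 / 0.0256
  = 116.94
Adjust for 55% response: 116.94 / 0.55 = 212.62.
Round up → n = 213 per group.

n = 213 per group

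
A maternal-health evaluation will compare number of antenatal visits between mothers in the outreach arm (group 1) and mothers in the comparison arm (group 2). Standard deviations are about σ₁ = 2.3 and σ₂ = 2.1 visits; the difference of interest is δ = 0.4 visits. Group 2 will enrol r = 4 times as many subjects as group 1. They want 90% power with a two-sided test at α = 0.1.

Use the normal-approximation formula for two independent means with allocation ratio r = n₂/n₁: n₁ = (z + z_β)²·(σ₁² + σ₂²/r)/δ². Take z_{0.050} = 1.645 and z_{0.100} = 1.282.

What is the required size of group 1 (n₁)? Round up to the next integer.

n₁ = (z_{α/2} + z_β)² · (σ₁² + σ₂²/r) / δ²
   = (1.645 + 1.282)² · (2.3² + 2.1²/4) / 0.4²
   = 8.5673 · (5.29 + 1.1025) / 0.16
   = 8.5673 · 6.3925 / 0.16
   = 342.29
Round up → n₁ = 343; n₂ = r·n₁ = 4 × 343 = 1372.

n₁ = 343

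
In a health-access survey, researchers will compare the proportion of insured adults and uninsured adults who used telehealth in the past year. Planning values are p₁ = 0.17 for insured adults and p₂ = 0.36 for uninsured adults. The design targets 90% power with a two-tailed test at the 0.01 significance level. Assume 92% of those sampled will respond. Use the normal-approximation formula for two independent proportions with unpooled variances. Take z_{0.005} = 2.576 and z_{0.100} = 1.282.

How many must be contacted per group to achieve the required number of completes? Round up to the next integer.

n = (z_{α/2} + z_β)² · [p₁(1−p₁) + p₂(1−p₂)] / (p₁ − p₂)²
  = (2.576 + 1.282)² · (0.17·0.83 + 0.36·0.64) / (-0.19)²
  = (3.858)² · (0.1411 + 0.2304) / 0.0361
  = 14.8842 · 0.3715 / 0.0361
  = 153.17
Adjust for 92% response: 153.17 / 0.92 = 166.49.
Round up → n = 167 per group.

n = 167 per group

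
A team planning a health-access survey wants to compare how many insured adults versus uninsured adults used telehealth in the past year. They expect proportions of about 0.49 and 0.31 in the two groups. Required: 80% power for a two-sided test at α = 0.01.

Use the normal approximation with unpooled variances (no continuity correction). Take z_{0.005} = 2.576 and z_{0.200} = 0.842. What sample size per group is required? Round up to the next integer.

n = 168 per group

n = (z_{α/2} + z_β)² · [p₁(1−p₁) + p₂(1−p₂)] / (p₁ − p₂)²
  = (2.576 + 0.842)² · (0.49·0.51 + 0.31·0.69) / (0.18)²
  = (3.418)² · (0.2499 + 0.2139) / 0.0324
  = 11.6827 · 0.4638 / 0.0324
  = 167.24
Round up → n = 168 per group.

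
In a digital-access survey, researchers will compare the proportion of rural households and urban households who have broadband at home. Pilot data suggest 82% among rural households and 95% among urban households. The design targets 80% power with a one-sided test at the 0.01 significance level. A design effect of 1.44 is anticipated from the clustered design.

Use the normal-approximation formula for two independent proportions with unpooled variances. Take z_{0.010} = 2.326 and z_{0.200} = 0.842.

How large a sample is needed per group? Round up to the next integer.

n = (z_α + z_β)² · [p₁(1−p₁) + p₂(1−p₂)] / (p₁ − p₂)²
  = (2.326 + 0.842)² · (0.82·0.18 + 0.95·0.05) / (-0.13)²
  = (3.168)² · (0.1476 + 0.0475) / 0.0169
  = 10.0362 · 0.1951 / 0.0169
  = 115.86
Design effect: 1.44 × 115.86 = 166.84.
Round up → n = 167 per group.

n = 167 per group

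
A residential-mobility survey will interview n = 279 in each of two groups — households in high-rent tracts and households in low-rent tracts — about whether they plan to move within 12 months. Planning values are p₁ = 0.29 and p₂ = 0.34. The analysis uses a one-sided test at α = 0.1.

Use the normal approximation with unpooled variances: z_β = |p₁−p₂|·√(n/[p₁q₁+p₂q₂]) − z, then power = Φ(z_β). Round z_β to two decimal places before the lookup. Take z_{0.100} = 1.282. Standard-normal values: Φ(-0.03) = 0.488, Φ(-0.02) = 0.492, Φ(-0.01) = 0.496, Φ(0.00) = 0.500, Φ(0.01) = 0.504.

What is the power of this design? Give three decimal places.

Power ≈ 0.496

z_β = |p₁−p₂|·√(n/[p₁q₁+p₂q₂]) − z_α
    = 0.05 · √(279/0.4303) − 1.282
    = 0.05 · 25.4634 − 1.282
    = 1.2732 − 1.282 = -0.0088 → -0.01
Power = Φ(-0.01) = 0.496.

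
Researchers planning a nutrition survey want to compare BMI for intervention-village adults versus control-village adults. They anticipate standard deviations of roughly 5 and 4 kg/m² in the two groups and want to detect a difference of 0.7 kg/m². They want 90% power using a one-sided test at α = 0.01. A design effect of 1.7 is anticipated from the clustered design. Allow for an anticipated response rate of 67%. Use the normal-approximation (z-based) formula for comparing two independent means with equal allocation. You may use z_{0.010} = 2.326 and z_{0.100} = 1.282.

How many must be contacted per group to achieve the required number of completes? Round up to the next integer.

n = 2764 per group

n = (z_α + z_β)² · (σ₁² + σ₂²) / δ²
  = (2.326 + 1.282)² · (5² + 4² = 41) / 0.7²
  = 13.0177 · 41 / 0.49
  = 1089.23
Design effect: 1.7 × 1089.23 = 1851.70.
Adjust for 67% response: 1851.70 / 0.67 = 2763.73.
Round up → n = 2764 per group.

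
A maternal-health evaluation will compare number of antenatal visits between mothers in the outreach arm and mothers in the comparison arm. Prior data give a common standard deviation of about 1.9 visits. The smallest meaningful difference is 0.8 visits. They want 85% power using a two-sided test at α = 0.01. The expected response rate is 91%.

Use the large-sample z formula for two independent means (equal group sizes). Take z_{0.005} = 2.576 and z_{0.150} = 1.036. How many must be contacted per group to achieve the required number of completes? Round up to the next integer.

n = (z_{α/2} + z_β)² · (σ₁² + σ₂²) / δ²
  = (2.576 + 1.036)² · (2·1.9² = 7.22) / 0.8²
  = 13.0465 · 7.22 / 0.64
  = 147.18
Adjust for 91% response: 147.18 / 0.91 = 161.74.
Round up → n = 162 per group.

n = 162 per group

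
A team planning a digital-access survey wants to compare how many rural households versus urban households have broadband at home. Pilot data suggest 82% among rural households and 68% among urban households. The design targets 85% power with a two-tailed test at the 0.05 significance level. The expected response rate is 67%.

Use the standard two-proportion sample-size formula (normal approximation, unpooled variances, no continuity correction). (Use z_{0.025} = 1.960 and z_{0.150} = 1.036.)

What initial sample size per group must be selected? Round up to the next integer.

n = 250 per group

n = (z_{α/2} + z_β)² · [p₁(1−p₁) + p₂(1−p₂)] / (p₁ − p₂)²
  = (1.960 + 1.036)² · (0.82·0.18 + 0.68·0.32) / (0.14)²
  = (2.996)² · (0.1476 + 0.2176) / 0.0196
  = 8.9760 · 0.3652 / 0.0196
  = 167.25
Adjust for 67% response: 167.25 / 0.67 = 249.62.
Round up → n = 250 per group.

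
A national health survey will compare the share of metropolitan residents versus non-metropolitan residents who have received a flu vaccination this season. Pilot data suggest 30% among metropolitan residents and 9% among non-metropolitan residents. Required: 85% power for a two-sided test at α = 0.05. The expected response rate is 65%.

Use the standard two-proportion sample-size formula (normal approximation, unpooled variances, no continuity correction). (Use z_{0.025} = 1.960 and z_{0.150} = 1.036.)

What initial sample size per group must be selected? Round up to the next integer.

n = (z_{α/2} + z_β)² · [p₁(1−p₁) + p₂(1−p₂)] / (p₁ − p₂)²
  = (1.960 + 1.036)² · (0.30·0.70 + 0.09·0.91) / (0.21)²
  = (2.996)² · (0.2100 + 0.0819) / 0.0441
  = 8.9760 · 0.2919 / 0.0441
  = 59.41
Adjust for 65% response: 59.41 / 0.65 = 91.40.
Round up → n = 92 per group.

n = 92 per group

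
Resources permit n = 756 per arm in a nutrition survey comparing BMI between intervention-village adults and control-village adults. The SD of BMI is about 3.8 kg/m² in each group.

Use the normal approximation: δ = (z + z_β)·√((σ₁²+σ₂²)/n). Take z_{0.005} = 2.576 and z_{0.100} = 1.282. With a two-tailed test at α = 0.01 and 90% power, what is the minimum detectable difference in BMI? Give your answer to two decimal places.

Minimum detectable difference ≈ 0.75 kg/m²

δ = (z_{α/2} + z_β) · √((σ₁²+σ₂²)/n)
  = (2.576 + 1.282) · √(28.88/756)
  = 3.858 · √0.0382
  = 3.858 · 0.1955
  = 0.7540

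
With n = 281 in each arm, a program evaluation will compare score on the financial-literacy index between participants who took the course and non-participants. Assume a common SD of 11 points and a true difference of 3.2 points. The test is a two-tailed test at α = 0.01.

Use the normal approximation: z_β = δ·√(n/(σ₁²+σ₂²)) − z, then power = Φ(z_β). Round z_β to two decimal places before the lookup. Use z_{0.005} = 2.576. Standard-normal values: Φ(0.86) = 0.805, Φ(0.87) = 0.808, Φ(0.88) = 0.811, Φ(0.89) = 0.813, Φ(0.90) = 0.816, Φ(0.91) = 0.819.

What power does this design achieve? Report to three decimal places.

Power ≈ 0.808

z_β = δ·√(n/(σ₁²+σ₂²)) − z_{α/2}
    = 3.2 · √(281/242) − 2.576
    = 3.2 · 1.07757 − 2.576
    = 3.4482 − 2.576 = 0.8722 → 0.87
Power = Φ(0.87) = 0.808.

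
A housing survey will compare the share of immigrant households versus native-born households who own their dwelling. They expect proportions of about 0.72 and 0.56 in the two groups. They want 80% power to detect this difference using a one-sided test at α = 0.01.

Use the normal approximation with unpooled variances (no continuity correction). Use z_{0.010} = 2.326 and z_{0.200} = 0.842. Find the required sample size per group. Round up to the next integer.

n = (z_α + z_β)² · [p₁(1−p₁) + p₂(1−p₂)] / (p₁ − p₂)²
  = (2.326 + 0.842)² · (0.72·0.28 + 0.56·0.44) / (0.16)²
  = (3.168)² · (0.2016 + 0.2464) / 0.0256
  = 10.0362 · 0.4480 / 0.0256
  = 175.63
Round up → n = 176 per group.

n = 176 per group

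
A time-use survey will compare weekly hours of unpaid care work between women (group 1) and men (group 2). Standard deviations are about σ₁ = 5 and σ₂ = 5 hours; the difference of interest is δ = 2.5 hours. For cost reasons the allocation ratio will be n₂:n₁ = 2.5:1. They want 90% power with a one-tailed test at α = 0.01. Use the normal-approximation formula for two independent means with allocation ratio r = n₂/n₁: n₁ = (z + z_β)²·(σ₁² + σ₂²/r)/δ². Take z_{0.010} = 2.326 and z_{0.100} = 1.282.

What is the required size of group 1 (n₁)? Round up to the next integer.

n₁ = (z_α + z_β)² · (σ₁² + σ₂²/r) / δ²
   = (2.326 + 1.282)² · (5² + 5²/2.5) / 2.5²
   = 13.0177 · (25 + 10) / 6.25
   = 13.0177 · 35 / 6.25
   = 72.90
Round up → n₁ = 73; n₂ = r·n₁ = 2.5 × 73 = 183.

n₁ = 73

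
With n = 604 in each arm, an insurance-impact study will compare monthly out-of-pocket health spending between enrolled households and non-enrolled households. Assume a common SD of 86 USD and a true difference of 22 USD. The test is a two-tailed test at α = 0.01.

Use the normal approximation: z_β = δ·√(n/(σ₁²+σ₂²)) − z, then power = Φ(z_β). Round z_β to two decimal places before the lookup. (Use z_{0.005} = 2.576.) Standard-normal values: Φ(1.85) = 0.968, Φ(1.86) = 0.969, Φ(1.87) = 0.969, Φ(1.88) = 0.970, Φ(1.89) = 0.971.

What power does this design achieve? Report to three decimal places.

z_β = δ·√(n/(σ₁²+σ₂²)) − z_{α/2}
    = 22 · √(604/14792) − 2.576
    = 22 · 0.20207 − 2.576
    = 4.4456 − 2.576 = 1.8696 → 1.87
Power = Φ(1.87) = 0.969.

Power ≈ 0.969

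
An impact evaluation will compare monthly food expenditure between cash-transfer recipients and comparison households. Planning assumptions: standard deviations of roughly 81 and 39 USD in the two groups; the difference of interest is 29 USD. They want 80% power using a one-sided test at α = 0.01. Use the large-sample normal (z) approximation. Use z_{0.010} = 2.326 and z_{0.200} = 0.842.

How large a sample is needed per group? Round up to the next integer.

n = 97 per group

n = (z_α + z_β)² · (σ₁² + σ₂²) / δ²
  = (2.326 + 0.842)² · (81² + 39² = 8082) / 29²
  = 10.0362 · 8082 / 841
  = 96.45
Round up → n = 97 per group.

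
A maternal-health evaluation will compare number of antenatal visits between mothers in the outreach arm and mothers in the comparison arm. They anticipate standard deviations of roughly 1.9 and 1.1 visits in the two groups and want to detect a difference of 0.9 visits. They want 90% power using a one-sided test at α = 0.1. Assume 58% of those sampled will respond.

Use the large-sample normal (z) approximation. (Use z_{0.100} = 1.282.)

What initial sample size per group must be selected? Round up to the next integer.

n = 68 per group

n = (z_α + z_β)² · (σ₁² + σ₂²) / δ²
  = (1.282 + 1.282)² · (1.9² + 1.1² = 4.82) / 0.9²
  = 6.5741 · 4.82 / 0.81
  = 39.12
Adjust for 58% response: 39.12 / 0.58 = 67.45.
Round up → n = 68 per group.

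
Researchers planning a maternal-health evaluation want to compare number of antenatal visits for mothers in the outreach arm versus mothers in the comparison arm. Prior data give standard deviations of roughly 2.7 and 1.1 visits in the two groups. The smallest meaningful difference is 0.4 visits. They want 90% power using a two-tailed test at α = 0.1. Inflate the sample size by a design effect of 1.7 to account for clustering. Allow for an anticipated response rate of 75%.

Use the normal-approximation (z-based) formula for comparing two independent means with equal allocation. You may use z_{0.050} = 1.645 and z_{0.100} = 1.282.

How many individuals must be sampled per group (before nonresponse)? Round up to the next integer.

n = (z_{α/2} + z_β)² · (σ₁² + σ₂²) / δ²
  = (1.645 + 1.282)² · (2.7² + 1.1² = 8.5) / 0.4²
  = 8.5673 · 8.5 / 0.16
  = 455.14
Design effect: 1.7 × 455.14 = 773.74.
Adjust for 75% response: 773.74 / 0.75 = 1031.65.
Round up → n = 1032 per group.

n = 1032 per group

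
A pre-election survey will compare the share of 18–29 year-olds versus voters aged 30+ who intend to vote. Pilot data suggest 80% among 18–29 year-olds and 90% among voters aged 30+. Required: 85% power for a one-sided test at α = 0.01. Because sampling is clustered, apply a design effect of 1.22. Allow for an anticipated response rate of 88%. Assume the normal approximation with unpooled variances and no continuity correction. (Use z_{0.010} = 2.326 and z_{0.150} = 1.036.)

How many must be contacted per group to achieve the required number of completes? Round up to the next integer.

n = (z_α + z_β)² · [p₁(1−p₁) + p₂(1−p₂)] / (p₁ − p₂)²
  = (2.326 + 1.036)² · (0.80·0.20 + 0.90·0.10) / (-0.10)²
  = (3.362)² · (0.1600 + 0.0900) / 0.0100
  = 11.3030 · 0.2500 / 0.0100
  = 282.58
Design effect: 1.22 × 282.58 = 344.74.
Adjust for 88% response: 344.74 / 0.88 = 391.75.
Round up → n = 392 per group.

n = 392 per group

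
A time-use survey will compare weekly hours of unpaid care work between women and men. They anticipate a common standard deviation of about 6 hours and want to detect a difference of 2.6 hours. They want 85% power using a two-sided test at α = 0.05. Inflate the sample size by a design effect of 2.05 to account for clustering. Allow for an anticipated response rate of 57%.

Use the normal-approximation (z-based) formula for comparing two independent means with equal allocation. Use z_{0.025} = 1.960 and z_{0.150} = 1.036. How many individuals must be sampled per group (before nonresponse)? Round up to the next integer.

n = (z_{α/2} + z_β)² · (σ₁² + σ₂²) / δ²
  = (1.960 + 1.036)² · (2·6² = 72) / 2.6²
  = 8.9760 · 72 / 6.76
  = 95.60
Design effect: 2.05 × 95.60 = 195.99.
Adjust for 57% response: 195.99 / 0.57 = 343.83.
Round up → n = 344 per group.

n = 344 per group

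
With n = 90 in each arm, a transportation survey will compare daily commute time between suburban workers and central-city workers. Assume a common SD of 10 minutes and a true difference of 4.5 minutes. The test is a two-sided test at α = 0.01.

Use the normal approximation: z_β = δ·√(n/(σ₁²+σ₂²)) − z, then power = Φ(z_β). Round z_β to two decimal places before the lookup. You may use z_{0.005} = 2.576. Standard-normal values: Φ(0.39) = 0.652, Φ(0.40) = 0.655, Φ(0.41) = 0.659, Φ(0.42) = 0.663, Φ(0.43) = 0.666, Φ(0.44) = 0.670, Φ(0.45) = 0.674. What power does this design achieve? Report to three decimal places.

Power ≈ 0.670

z_β = δ·√(n/(σ₁²+σ₂²)) − z_{α/2}
    = 4.5 · √(90/200) − 2.576
    = 4.5 · 0.67082 − 2.576
    = 3.0187 − 2.576 = 0.4427 → 0.44
Power = Φ(0.44) = 0.670.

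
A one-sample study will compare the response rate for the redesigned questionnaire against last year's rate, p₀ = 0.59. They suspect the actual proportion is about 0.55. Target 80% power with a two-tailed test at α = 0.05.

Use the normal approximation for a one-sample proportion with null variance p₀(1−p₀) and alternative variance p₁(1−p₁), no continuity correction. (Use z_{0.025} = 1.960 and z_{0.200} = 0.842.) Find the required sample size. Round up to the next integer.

n = [z_{α/2}·√(p₀q₀) + z_β·√(p₁q₁)]² / (p₁ − p₀)²
  = [1.960·√(0.59·0.41) + 0.842·√(0.55·0.45)]² / (-0.04)²
  = [1.960·0.4918 + 0.842·0.4975]² / 0.0016
  = [1.3829]² / 0.0016
  = 1195.23
Round up → n = 1196.

n = 1196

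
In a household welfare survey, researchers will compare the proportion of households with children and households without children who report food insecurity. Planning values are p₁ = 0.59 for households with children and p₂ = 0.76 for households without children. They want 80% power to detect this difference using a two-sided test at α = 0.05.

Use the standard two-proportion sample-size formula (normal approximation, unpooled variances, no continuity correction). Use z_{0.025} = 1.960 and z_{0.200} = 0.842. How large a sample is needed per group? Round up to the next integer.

n = (z_{α/2} + z_β)² · [p₁(1−p₁) + p₂(1−p₂)] / (p₁ − p₂)²
  = (1.960 + 0.842)² · (0.59·0.41 + 0.76·0.24) / (-0.17)²
  = (2.802)² · (0.2419 + 0.1824) / 0.0289
  = 7.8512 · 0.4243 / 0.0289
  = 115.27
Round up → n = 116 per group.

n = 116 per group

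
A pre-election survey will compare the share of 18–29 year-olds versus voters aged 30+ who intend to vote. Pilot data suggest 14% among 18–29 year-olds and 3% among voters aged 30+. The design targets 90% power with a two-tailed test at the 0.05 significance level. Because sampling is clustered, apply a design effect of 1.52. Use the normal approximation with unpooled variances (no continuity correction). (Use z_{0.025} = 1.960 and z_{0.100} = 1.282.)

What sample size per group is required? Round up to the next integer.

n = 198 per group

n = (z_{α/2} + z_β)² · [p₁(1−p₁) + p₂(1−p₂)] / (p₁ − p₂)²
  = (1.960 + 1.282)² · (0.14·0.86 + 0.03·0.97) / (0.11)²
  = (3.242)² · (0.1204 + 0.0291) / 0.0121
  = 10.5106 · 0.1495 / 0.0121
  = 129.86
Design effect: 1.52 × 129.86 = 197.39.
Round up → n = 198 per group.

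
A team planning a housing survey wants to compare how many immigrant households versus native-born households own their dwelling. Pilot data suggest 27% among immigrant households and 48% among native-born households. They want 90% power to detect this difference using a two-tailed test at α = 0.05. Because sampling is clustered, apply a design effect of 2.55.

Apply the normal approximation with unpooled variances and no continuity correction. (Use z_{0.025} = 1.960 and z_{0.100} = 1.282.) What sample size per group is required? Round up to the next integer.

n = 272 per group

n = (z_{α/2} + z_β)² · [p₁(1−p₁) + p₂(1−p₂)] / (p₁ − p₂)²
  = (1.960 + 1.282)² · (0.27·0.73 + 0.48·0.52) / (-0.21)²
  = (3.242)² · (0.1971 + 0.2496) / 0.0441
  = 10.5106 · 0.4467 / 0.0441
  = 106.46
Design effect: 2.55 × 106.46 = 271.48.
Round up → n = 272 per group.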